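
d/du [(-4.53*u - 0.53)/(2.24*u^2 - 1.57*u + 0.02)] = (10.1472*u^2 + 2.3744*u - 0.9227)/(5.0176*u^4 - 7.0336*u^3 + 2.5545*u^2 - 0.0628*u + 0.0004)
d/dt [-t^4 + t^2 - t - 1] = -4*t^3 + 2*t - 1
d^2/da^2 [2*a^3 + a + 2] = 12*a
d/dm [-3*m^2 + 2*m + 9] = 2 - 6*m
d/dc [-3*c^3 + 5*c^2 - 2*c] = -9*c^2 + 10*c - 2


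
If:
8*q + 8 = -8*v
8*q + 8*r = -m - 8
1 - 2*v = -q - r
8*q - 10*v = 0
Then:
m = 64/9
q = -5/9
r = -4/3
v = -4/9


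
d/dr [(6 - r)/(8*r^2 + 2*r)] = (2*r^2 - 24*r - 3)/(r^2*(16*r^2 + 8*r + 1))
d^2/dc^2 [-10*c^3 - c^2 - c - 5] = -60*c - 2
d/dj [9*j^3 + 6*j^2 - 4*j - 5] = 27*j^2 + 12*j - 4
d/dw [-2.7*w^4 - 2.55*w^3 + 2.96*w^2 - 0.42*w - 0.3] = -10.8*w^3 - 7.65*w^2 + 5.92*w - 0.42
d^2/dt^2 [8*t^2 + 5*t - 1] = 16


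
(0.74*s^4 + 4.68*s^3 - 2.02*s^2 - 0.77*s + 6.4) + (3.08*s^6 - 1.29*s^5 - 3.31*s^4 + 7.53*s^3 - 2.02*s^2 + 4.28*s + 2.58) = 3.08*s^6 - 1.29*s^5 - 2.57*s^4 + 12.21*s^3 - 4.04*s^2 + 3.51*s + 8.98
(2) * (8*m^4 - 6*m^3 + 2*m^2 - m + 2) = 16*m^4 - 12*m^3 + 4*m^2 - 2*m + 4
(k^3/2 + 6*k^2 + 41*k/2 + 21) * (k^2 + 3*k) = k^5/2 + 15*k^4/2 + 77*k^3/2 + 165*k^2/2 + 63*k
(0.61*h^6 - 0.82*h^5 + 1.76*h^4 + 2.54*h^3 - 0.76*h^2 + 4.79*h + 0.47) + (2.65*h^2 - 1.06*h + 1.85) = 0.61*h^6 - 0.82*h^5 + 1.76*h^4 + 2.54*h^3 + 1.89*h^2 + 3.73*h + 2.32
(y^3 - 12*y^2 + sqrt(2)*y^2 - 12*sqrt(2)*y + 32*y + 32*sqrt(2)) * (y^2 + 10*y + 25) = y^5 - 2*y^4 + sqrt(2)*y^4 - 63*y^3 - 2*sqrt(2)*y^3 - 63*sqrt(2)*y^2 + 20*y^2 + 20*sqrt(2)*y + 800*y + 800*sqrt(2)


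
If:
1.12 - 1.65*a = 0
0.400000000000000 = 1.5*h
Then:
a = 0.68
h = 0.27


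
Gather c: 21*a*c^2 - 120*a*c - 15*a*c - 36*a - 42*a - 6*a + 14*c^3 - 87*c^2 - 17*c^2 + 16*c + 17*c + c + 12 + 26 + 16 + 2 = -84*a + 14*c^3 + c^2*(21*a - 104) + c*(34 - 135*a) + 56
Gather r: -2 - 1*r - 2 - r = -2*r - 4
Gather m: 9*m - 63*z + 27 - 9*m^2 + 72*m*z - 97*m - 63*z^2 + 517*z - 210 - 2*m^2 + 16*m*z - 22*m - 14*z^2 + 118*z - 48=-11*m^2 + m*(88*z - 110) - 77*z^2 + 572*z - 231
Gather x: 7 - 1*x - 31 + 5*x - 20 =4*x - 44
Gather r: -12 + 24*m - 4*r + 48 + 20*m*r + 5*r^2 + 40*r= 24*m + 5*r^2 + r*(20*m + 36) + 36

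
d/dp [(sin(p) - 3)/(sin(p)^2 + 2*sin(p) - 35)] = (6*sin(p) + cos(p)^2 - 30)*cos(p)/(sin(p)^2 + 2*sin(p) - 35)^2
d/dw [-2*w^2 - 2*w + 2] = -4*w - 2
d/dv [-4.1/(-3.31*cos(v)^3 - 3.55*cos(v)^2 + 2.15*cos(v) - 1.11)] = (40.713*cos(v)^2 + 29.11*cos(v) - 8.815)*sin(v)/(3.31*cos(v)^3 + 3.55*cos(v)^2 - 2.15*cos(v) + 1.11)^2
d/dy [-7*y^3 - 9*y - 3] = -21*y^2 - 9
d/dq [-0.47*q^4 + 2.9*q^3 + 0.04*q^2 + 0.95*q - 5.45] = -1.88*q^3 + 8.7*q^2 + 0.08*q + 0.95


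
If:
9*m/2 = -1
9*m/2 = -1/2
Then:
No Solution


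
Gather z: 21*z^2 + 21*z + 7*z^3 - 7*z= 7*z^3 + 21*z^2 + 14*z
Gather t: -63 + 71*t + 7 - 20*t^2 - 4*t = -20*t^2 + 67*t - 56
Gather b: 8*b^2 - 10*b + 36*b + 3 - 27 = 8*b^2 + 26*b - 24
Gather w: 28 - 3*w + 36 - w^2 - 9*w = -w^2 - 12*w + 64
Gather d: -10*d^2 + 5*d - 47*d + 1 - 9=-10*d^2 - 42*d - 8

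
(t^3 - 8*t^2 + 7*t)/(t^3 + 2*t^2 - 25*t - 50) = t*(t^2 - 8*t + 7)/(t^3 + 2*t^2 - 25*t - 50)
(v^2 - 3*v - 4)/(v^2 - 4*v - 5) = (v - 4)/(v - 5)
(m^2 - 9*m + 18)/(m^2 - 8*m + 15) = (m - 6)/(m - 5)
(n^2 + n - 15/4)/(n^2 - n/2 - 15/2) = (n - 3/2)/(n - 3)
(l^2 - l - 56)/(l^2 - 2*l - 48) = (l + 7)/(l + 6)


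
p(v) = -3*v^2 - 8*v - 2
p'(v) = -6*v - 8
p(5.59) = -140.46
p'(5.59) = -41.54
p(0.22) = -3.91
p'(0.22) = -9.32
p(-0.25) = -0.19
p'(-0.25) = -6.50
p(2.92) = -50.94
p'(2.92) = -25.52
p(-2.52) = -0.89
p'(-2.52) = 7.12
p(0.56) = -7.42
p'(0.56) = -11.36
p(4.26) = -90.52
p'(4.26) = -33.56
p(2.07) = -31.41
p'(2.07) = -20.42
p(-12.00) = -338.00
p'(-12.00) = 64.00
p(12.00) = -530.00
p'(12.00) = -80.00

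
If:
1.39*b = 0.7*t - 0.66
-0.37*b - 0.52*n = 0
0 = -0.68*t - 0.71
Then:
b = -1.00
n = 0.71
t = -1.04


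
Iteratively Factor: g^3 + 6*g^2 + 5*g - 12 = (g - 1)*(g^2 + 7*g + 12) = (g - 1)*(g + 4)*(g + 3)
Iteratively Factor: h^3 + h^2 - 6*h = (h)*(h^2 + h - 6) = h*(h - 2)*(h + 3)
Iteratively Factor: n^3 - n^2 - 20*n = (n)*(n^2 - n - 20) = n*(n - 5)*(n + 4)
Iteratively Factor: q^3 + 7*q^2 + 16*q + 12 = (q + 2)*(q^2 + 5*q + 6) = (q + 2)^2*(q + 3)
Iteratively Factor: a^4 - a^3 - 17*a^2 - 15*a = (a - 5)*(a^3 + 4*a^2 + 3*a) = (a - 5)*(a + 1)*(a^2 + 3*a) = (a - 5)*(a + 1)*(a + 3)*(a)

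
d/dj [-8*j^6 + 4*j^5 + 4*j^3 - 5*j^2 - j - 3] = -48*j^5 + 20*j^4 + 12*j^2 - 10*j - 1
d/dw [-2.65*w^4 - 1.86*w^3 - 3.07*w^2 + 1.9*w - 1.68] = -10.6*w^3 - 5.58*w^2 - 6.14*w + 1.9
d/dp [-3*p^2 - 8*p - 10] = -6*p - 8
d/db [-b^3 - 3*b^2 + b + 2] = -3*b^2 - 6*b + 1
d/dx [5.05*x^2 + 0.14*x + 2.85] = 10.1*x + 0.14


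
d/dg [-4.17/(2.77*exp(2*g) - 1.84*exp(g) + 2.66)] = (23.1018*exp(g) - 7.6728)*exp(g)/(2.77*exp(2*g) - 1.84*exp(g) + 2.66)^2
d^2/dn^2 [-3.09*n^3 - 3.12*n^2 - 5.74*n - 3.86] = -18.54*n - 6.24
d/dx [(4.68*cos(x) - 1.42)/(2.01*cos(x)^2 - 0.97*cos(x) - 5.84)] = (9.4068*cos(x)^2 - 5.7084*cos(x) + 28.7086)*sin(x)/(4.0401*cos(x)^4 - 3.8994*cos(x)^3 - 22.5359*cos(x)^2 + 11.3296*cos(x) + 34.1056)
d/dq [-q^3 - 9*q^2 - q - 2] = -3*q^2 - 18*q - 1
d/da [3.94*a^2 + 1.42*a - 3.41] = 7.88*a + 1.42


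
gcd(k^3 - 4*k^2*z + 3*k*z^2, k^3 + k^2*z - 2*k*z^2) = -k^2 + k*z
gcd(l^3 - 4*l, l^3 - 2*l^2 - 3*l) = l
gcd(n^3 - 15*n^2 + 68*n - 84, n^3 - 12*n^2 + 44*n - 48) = n^2 - 8*n + 12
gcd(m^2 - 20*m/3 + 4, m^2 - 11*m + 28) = 1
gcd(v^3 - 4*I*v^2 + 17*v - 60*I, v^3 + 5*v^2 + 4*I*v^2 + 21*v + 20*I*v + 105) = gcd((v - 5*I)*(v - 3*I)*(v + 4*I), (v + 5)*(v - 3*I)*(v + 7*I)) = v - 3*I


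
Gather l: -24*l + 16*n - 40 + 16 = -24*l + 16*n - 24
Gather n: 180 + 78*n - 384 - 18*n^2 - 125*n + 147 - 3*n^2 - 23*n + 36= -21*n^2 - 70*n - 21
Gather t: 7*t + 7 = 7*t + 7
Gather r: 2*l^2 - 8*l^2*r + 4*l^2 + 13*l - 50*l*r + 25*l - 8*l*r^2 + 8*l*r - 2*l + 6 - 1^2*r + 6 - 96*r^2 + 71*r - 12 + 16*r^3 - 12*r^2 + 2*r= 6*l^2 + 36*l + 16*r^3 + r^2*(-8*l - 108) + r*(-8*l^2 - 42*l + 72)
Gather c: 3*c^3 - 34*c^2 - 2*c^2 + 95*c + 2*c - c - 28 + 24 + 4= 3*c^3 - 36*c^2 + 96*c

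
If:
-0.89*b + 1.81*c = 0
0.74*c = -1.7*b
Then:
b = 0.00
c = 0.00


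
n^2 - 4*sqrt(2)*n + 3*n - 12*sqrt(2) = (n + 3)*(n - 4*sqrt(2))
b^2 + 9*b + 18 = (b + 3)*(b + 6)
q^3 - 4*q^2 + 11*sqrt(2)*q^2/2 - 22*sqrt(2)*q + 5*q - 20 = (q - 4)*(q + sqrt(2)/2)*(q + 5*sqrt(2))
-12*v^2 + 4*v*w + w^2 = (-2*v + w)*(6*v + w)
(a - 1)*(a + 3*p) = a^2 + 3*a*p - a - 3*p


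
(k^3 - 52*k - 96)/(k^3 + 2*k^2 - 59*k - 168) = (k^2 + 8*k + 12)/(k^2 + 10*k + 21)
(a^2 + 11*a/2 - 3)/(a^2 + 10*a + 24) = (a - 1/2)/(a + 4)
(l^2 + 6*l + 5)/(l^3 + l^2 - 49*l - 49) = (l + 5)/(l^2 - 49)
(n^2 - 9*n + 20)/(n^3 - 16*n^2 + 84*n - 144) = (n - 5)/(n^2 - 12*n + 36)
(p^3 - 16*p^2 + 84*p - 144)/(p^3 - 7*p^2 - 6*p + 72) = (p - 6)/(p + 3)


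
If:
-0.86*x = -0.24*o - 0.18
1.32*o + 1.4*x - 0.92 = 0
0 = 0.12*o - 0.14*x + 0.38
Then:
No Solution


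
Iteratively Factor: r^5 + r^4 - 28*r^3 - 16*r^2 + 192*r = (r + 4)*(r^4 - 3*r^3 - 16*r^2 + 48*r) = r*(r + 4)*(r^3 - 3*r^2 - 16*r + 48) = r*(r - 3)*(r + 4)*(r^2 - 16) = r*(r - 3)*(r + 4)^2*(r - 4)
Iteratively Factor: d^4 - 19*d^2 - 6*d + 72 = (d + 3)*(d^3 - 3*d^2 - 10*d + 24) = (d - 2)*(d + 3)*(d^2 - d - 12) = (d - 2)*(d + 3)^2*(d - 4)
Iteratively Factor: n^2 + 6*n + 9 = (n + 3)*(n + 3)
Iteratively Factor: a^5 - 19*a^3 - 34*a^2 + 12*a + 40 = (a - 1)*(a^4 + a^3 - 18*a^2 - 52*a - 40) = (a - 1)*(a + 2)*(a^3 - a^2 - 16*a - 20) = (a - 1)*(a + 2)^2*(a^2 - 3*a - 10) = (a - 1)*(a + 2)^3*(a - 5)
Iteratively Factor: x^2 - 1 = (x + 1)*(x - 1)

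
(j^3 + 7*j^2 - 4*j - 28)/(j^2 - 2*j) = j + 9 + 14/j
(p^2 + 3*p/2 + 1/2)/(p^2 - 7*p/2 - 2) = (p + 1)/(p - 4)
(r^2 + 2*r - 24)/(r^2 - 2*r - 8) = (r + 6)/(r + 2)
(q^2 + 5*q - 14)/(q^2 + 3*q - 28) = (q - 2)/(q - 4)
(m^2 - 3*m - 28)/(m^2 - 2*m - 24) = (m - 7)/(m - 6)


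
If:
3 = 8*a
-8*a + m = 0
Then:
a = 3/8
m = 3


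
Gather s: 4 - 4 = 0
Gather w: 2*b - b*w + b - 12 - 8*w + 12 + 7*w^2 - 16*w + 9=3*b + 7*w^2 + w*(-b - 24) + 9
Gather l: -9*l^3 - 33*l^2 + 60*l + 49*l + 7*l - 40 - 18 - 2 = -9*l^3 - 33*l^2 + 116*l - 60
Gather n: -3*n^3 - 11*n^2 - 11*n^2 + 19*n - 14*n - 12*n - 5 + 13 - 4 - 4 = -3*n^3 - 22*n^2 - 7*n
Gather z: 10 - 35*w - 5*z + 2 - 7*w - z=-42*w - 6*z + 12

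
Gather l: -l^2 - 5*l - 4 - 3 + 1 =-l^2 - 5*l - 6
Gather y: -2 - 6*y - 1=-6*y - 3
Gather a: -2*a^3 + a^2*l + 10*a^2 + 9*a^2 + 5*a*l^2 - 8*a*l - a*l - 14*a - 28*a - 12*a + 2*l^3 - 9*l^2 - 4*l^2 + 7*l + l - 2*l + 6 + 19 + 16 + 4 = -2*a^3 + a^2*(l + 19) + a*(5*l^2 - 9*l - 54) + 2*l^3 - 13*l^2 + 6*l + 45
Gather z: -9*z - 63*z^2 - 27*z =-63*z^2 - 36*z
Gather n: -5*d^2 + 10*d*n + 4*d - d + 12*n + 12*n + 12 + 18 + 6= -5*d^2 + 3*d + n*(10*d + 24) + 36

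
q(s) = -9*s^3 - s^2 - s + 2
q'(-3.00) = -238.00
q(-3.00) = 239.00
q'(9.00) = -2206.00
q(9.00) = -6649.00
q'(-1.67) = -72.96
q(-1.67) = 42.80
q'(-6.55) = -1146.27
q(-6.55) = 2494.75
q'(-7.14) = -1363.17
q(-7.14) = 3234.11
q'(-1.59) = -66.08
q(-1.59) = 37.24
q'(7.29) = -1450.47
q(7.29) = -3545.22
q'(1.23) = -44.31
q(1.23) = -17.49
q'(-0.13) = -1.20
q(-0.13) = 2.13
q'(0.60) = -11.92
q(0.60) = -0.90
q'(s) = -27*s^2 - 2*s - 1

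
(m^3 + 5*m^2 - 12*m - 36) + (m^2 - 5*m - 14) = m^3 + 6*m^2 - 17*m - 50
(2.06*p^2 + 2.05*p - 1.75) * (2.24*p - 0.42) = 4.6144*p^3 + 3.7268*p^2 - 4.781*p + 0.735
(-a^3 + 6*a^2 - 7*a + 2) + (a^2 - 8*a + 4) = -a^3 + 7*a^2 - 15*a + 6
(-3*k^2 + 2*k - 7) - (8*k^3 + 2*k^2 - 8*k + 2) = -8*k^3 - 5*k^2 + 10*k - 9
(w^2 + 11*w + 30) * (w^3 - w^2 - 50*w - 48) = w^5 + 10*w^4 - 31*w^3 - 628*w^2 - 2028*w - 1440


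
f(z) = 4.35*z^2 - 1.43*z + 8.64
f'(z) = 8.7*z - 1.43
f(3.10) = 46.01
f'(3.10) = 25.54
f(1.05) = 11.93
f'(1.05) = 7.70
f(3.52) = 57.50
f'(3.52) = 29.19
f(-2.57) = 41.05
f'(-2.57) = -23.79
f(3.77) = 65.08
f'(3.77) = 31.37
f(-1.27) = 17.47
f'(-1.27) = -12.48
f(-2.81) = 47.01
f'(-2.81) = -25.88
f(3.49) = 56.63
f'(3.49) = 28.93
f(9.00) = 348.12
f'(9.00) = 76.87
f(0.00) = 8.64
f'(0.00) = -1.43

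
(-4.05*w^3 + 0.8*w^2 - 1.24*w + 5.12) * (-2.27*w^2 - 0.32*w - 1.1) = 9.1935*w^5 - 0.52*w^4 + 7.0138*w^3 - 12.1056*w^2 - 0.2744*w - 5.632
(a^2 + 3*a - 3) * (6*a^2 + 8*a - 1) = 6*a^4 + 26*a^3 + 5*a^2 - 27*a + 3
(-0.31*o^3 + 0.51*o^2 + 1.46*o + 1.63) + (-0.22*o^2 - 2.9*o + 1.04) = -0.31*o^3 + 0.29*o^2 - 1.44*o + 2.67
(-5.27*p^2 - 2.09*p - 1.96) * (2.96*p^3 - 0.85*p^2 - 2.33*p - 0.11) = -15.5992*p^5 - 1.7069*p^4 + 8.254*p^3 + 7.1154*p^2 + 4.7967*p + 0.2156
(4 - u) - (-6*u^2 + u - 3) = 6*u^2 - 2*u + 7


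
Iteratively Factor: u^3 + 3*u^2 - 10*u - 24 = (u + 2)*(u^2 + u - 12) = (u + 2)*(u + 4)*(u - 3)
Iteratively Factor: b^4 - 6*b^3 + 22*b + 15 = (b - 5)*(b^3 - b^2 - 5*b - 3) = (b - 5)*(b + 1)*(b^2 - 2*b - 3) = (b - 5)*(b - 3)*(b + 1)*(b + 1)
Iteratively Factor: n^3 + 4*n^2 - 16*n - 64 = (n - 4)*(n^2 + 8*n + 16) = (n - 4)*(n + 4)*(n + 4)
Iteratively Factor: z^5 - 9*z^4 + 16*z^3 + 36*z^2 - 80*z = (z + 2)*(z^4 - 11*z^3 + 38*z^2 - 40*z) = z*(z + 2)*(z^3 - 11*z^2 + 38*z - 40) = z*(z - 5)*(z + 2)*(z^2 - 6*z + 8) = z*(z - 5)*(z - 2)*(z + 2)*(z - 4)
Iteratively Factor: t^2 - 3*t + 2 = (t - 1)*(t - 2)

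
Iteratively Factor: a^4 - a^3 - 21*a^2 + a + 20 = (a - 5)*(a^3 + 4*a^2 - a - 4) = (a - 5)*(a - 1)*(a^2 + 5*a + 4) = (a - 5)*(a - 1)*(a + 1)*(a + 4)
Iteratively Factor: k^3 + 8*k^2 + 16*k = (k + 4)*(k^2 + 4*k) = (k + 4)^2*(k)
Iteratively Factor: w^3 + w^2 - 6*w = (w + 3)*(w^2 - 2*w) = w*(w + 3)*(w - 2)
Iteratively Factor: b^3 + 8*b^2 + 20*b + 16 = (b + 2)*(b^2 + 6*b + 8) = (b + 2)^2*(b + 4)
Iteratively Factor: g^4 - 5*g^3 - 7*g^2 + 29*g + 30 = (g + 2)*(g^3 - 7*g^2 + 7*g + 15) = (g - 3)*(g + 2)*(g^2 - 4*g - 5) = (g - 3)*(g + 1)*(g + 2)*(g - 5)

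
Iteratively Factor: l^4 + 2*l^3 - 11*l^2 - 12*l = (l + 1)*(l^3 + l^2 - 12*l) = (l - 3)*(l + 1)*(l^2 + 4*l) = l*(l - 3)*(l + 1)*(l + 4)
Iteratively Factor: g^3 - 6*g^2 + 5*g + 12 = (g - 3)*(g^2 - 3*g - 4) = (g - 3)*(g + 1)*(g - 4)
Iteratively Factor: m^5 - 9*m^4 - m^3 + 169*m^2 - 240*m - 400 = (m + 4)*(m^4 - 13*m^3 + 51*m^2 - 35*m - 100) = (m - 5)*(m + 4)*(m^3 - 8*m^2 + 11*m + 20) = (m - 5)*(m + 1)*(m + 4)*(m^2 - 9*m + 20) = (m - 5)*(m - 4)*(m + 1)*(m + 4)*(m - 5)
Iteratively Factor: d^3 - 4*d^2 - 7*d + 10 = (d + 2)*(d^2 - 6*d + 5) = (d - 1)*(d + 2)*(d - 5)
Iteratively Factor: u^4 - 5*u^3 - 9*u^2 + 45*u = (u - 5)*(u^3 - 9*u) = (u - 5)*(u + 3)*(u^2 - 3*u) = (u - 5)*(u - 3)*(u + 3)*(u)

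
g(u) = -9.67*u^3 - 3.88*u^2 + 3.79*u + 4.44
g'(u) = -29.01*u^2 - 7.76*u + 3.79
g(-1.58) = 26.91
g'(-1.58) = -56.37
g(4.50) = -938.25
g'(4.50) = -618.58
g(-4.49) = 784.52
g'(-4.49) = -546.21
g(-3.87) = 492.14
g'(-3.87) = -400.66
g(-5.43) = 1417.65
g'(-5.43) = -809.43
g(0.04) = 4.58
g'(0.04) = 3.43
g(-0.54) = 2.78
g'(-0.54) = -0.48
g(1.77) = -54.63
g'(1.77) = -100.83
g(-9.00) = 6705.48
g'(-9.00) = -2276.18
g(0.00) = 4.44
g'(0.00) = 3.79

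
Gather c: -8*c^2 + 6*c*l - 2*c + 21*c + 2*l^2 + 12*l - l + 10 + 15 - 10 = -8*c^2 + c*(6*l + 19) + 2*l^2 + 11*l + 15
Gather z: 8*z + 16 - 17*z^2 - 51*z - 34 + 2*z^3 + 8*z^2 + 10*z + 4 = 2*z^3 - 9*z^2 - 33*z - 14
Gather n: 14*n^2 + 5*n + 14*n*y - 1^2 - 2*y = 14*n^2 + n*(14*y + 5) - 2*y - 1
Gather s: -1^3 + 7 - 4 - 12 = -10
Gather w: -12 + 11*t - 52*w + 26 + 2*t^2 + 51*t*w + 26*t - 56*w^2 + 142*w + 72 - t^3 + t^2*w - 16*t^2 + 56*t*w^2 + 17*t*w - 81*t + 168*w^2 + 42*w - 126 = -t^3 - 14*t^2 - 44*t + w^2*(56*t + 112) + w*(t^2 + 68*t + 132) - 40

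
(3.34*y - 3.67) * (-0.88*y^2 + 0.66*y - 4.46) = -2.9392*y^3 + 5.434*y^2 - 17.3186*y + 16.3682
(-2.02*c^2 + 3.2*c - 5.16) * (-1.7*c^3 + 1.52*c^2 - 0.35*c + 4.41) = 3.434*c^5 - 8.5104*c^4 + 14.343*c^3 - 17.8714*c^2 + 15.918*c - 22.7556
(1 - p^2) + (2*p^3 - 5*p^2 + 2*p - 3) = 2*p^3 - 6*p^2 + 2*p - 2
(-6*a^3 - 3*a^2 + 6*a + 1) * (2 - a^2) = 6*a^5 + 3*a^4 - 18*a^3 - 7*a^2 + 12*a + 2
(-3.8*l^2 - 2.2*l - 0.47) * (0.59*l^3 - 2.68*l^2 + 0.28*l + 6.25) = -2.242*l^5 + 8.886*l^4 + 4.5547*l^3 - 23.1064*l^2 - 13.8816*l - 2.9375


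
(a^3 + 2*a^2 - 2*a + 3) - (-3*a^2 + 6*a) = a^3 + 5*a^2 - 8*a + 3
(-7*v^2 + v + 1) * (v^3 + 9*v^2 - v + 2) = -7*v^5 - 62*v^4 + 17*v^3 - 6*v^2 + v + 2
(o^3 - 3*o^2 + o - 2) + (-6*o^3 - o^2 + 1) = -5*o^3 - 4*o^2 + o - 1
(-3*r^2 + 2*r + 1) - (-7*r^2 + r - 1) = 4*r^2 + r + 2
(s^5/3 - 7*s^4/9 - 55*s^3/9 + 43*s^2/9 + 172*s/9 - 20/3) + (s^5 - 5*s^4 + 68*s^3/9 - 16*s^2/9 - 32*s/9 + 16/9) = 4*s^5/3 - 52*s^4/9 + 13*s^3/9 + 3*s^2 + 140*s/9 - 44/9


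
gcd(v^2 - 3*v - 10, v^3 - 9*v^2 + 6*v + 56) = v + 2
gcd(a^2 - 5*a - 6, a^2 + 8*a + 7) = a + 1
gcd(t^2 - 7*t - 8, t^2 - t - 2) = t + 1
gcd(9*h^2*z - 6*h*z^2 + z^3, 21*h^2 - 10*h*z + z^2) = -3*h + z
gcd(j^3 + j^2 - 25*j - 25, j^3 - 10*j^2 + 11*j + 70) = j - 5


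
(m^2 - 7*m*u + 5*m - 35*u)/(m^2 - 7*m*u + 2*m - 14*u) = (m + 5)/(m + 2)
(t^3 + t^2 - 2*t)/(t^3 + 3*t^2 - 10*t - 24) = t*(t - 1)/(t^2 + t - 12)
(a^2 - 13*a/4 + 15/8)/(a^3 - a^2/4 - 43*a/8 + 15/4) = (2*a - 5)/(2*a^2 + a - 10)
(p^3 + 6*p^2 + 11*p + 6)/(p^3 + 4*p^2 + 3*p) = (p + 2)/p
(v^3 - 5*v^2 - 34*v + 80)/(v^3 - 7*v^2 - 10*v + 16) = (v^2 + 3*v - 10)/(v^2 + v - 2)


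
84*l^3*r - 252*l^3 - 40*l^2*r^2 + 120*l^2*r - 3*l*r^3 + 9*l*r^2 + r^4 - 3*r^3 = (-7*l + r)*(-2*l + r)*(6*l + r)*(r - 3)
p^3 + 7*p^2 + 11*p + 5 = (p + 1)^2*(p + 5)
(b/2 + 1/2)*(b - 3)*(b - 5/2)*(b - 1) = b^4/2 - 11*b^3/4 + 13*b^2/4 + 11*b/4 - 15/4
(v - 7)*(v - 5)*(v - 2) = v^3 - 14*v^2 + 59*v - 70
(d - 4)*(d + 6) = d^2 + 2*d - 24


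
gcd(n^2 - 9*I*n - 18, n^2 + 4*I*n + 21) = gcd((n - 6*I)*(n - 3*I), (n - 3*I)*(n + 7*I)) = n - 3*I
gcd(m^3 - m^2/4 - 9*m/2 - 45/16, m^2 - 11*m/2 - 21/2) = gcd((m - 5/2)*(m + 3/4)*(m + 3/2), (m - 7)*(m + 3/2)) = m + 3/2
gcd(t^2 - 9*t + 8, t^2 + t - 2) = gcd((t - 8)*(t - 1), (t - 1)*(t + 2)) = t - 1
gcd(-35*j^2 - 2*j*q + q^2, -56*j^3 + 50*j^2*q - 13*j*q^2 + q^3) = -7*j + q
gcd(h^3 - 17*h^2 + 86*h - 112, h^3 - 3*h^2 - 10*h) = 1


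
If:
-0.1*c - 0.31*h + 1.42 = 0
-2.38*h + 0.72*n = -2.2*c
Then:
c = 3.67347826086957 - 0.242608695652174*n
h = 0.0782608695652174*n + 3.39565217391304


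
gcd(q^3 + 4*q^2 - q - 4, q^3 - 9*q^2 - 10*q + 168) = q + 4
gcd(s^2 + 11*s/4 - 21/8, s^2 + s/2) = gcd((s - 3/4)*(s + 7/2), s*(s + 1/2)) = 1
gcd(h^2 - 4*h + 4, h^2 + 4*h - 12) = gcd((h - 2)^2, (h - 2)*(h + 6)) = h - 2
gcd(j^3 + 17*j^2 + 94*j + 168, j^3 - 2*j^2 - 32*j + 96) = j + 6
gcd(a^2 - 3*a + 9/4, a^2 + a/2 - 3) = a - 3/2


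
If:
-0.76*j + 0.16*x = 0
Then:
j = 0.210526315789474*x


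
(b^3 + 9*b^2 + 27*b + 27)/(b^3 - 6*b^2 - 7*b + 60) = (b^2 + 6*b + 9)/(b^2 - 9*b + 20)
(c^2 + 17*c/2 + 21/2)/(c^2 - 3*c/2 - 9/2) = (c + 7)/(c - 3)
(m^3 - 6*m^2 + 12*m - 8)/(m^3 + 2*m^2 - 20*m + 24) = (m - 2)/(m + 6)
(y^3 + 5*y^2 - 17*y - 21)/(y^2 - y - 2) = (y^2 + 4*y - 21)/(y - 2)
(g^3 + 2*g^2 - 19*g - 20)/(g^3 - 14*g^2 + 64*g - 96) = (g^2 + 6*g + 5)/(g^2 - 10*g + 24)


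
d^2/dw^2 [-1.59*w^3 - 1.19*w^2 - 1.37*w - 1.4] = -9.54*w - 2.38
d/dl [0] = 0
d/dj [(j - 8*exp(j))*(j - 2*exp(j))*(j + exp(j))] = -9*j^2*exp(j) + 3*j^2 + 12*j*exp(2*j) - 18*j*exp(j) + 48*exp(3*j) + 6*exp(2*j)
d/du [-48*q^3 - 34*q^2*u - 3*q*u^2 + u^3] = -34*q^2 - 6*q*u + 3*u^2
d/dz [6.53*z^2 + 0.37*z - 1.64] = 13.06*z + 0.37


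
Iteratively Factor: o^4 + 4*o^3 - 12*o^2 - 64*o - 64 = (o - 4)*(o^3 + 8*o^2 + 20*o + 16) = (o - 4)*(o + 2)*(o^2 + 6*o + 8) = (o - 4)*(o + 2)^2*(o + 4)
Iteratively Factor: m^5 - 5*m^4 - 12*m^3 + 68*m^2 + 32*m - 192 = (m - 4)*(m^4 - m^3 - 16*m^2 + 4*m + 48) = (m - 4)*(m + 2)*(m^3 - 3*m^2 - 10*m + 24) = (m - 4)^2*(m + 2)*(m^2 + m - 6) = (m - 4)^2*(m + 2)*(m + 3)*(m - 2)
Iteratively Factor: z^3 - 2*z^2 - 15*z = (z + 3)*(z^2 - 5*z) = z*(z + 3)*(z - 5)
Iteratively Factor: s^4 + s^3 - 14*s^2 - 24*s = (s + 3)*(s^3 - 2*s^2 - 8*s) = (s - 4)*(s + 3)*(s^2 + 2*s) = (s - 4)*(s + 2)*(s + 3)*(s)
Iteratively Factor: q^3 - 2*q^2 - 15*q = (q + 3)*(q^2 - 5*q) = (q - 5)*(q + 3)*(q)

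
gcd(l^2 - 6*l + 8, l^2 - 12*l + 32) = l - 4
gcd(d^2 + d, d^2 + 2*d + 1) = d + 1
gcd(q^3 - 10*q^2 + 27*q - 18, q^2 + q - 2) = q - 1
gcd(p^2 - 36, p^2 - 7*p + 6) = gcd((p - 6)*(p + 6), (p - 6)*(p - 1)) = p - 6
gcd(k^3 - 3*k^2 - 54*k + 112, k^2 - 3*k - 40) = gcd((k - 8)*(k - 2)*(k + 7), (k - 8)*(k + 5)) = k - 8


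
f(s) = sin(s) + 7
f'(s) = cos(s)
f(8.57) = 7.75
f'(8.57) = -0.66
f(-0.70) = 6.36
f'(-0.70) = 0.76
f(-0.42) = 6.59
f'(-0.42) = 0.91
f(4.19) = 6.13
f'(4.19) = -0.50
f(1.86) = 7.96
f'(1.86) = -0.29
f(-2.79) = 6.66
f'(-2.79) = -0.94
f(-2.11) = 6.14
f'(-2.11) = -0.51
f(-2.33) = 6.27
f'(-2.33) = -0.69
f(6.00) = 6.72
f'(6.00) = 0.96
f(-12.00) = 7.54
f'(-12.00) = 0.84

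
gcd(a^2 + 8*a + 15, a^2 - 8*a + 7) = 1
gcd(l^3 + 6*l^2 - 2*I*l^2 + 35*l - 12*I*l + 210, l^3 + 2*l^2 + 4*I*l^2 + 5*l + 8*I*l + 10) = l + 5*I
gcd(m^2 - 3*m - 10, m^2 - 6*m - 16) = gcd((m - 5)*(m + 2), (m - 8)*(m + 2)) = m + 2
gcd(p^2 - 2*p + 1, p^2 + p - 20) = 1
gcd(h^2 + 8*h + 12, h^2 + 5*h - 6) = h + 6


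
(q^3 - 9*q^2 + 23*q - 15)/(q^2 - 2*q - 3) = (q^2 - 6*q + 5)/(q + 1)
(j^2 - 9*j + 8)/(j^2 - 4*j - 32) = (j - 1)/(j + 4)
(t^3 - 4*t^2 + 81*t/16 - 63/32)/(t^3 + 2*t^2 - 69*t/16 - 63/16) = (8*t^2 - 18*t + 9)/(2*(4*t^2 + 15*t + 9))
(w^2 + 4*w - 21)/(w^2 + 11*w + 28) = (w - 3)/(w + 4)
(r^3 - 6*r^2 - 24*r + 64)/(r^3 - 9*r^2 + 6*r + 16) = (r + 4)/(r + 1)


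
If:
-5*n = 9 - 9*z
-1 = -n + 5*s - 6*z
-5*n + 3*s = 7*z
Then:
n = -180/283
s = 127/283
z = 183/283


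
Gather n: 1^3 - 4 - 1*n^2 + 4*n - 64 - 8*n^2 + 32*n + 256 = -9*n^2 + 36*n + 189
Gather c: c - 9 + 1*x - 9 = c + x - 18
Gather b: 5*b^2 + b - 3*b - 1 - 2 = 5*b^2 - 2*b - 3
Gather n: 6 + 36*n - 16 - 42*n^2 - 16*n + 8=-42*n^2 + 20*n - 2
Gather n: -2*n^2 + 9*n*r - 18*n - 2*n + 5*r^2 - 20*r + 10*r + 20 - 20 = -2*n^2 + n*(9*r - 20) + 5*r^2 - 10*r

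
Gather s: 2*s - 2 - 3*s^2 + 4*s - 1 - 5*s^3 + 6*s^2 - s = -5*s^3 + 3*s^2 + 5*s - 3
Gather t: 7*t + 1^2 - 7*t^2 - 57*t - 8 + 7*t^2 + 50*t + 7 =0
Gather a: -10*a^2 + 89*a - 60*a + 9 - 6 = -10*a^2 + 29*a + 3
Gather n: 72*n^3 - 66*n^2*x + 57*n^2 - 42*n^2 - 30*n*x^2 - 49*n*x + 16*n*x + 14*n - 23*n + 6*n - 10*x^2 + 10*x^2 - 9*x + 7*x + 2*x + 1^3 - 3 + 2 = 72*n^3 + n^2*(15 - 66*x) + n*(-30*x^2 - 33*x - 3)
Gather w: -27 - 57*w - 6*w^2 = -6*w^2 - 57*w - 27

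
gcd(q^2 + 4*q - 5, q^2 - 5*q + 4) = q - 1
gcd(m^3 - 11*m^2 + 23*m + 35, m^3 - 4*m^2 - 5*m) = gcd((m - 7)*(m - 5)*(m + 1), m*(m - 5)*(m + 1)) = m^2 - 4*m - 5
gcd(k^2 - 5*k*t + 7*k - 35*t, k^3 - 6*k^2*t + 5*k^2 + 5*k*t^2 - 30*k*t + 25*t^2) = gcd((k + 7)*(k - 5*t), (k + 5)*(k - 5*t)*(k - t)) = -k + 5*t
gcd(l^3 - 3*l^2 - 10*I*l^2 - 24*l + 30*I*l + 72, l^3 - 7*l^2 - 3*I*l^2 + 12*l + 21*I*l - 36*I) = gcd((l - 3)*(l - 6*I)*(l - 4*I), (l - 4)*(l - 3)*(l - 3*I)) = l - 3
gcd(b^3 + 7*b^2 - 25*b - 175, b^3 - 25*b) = b^2 - 25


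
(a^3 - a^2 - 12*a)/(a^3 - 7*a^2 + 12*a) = (a + 3)/(a - 3)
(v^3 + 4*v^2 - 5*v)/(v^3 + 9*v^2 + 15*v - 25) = v/(v + 5)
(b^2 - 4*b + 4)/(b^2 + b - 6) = (b - 2)/(b + 3)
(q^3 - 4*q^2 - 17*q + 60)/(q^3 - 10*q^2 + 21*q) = (q^2 - q - 20)/(q*(q - 7))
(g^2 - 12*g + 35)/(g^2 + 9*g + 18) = (g^2 - 12*g + 35)/(g^2 + 9*g + 18)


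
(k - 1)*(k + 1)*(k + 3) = k^3 + 3*k^2 - k - 3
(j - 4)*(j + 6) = j^2 + 2*j - 24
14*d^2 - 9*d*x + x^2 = (-7*d + x)*(-2*d + x)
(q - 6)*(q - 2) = q^2 - 8*q + 12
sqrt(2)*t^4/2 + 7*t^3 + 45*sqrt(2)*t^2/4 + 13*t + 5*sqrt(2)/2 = (t + sqrt(2)/2)*(t + sqrt(2))*(t + 5*sqrt(2))*(sqrt(2)*t/2 + 1/2)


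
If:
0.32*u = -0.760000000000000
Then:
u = -2.38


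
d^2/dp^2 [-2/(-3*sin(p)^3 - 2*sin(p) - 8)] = 2*(-81*sin(p)^6 + 96*sin(p)^4 + 216*sin(p)^3 + 32*sin(p)^2 - 128*sin(p) + 8)/(3*sin(p)^3 + 2*sin(p) + 8)^3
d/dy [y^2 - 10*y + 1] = 2*y - 10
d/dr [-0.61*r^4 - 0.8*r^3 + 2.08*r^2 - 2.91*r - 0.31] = -2.44*r^3 - 2.4*r^2 + 4.16*r - 2.91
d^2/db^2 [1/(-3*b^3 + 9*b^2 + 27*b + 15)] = 4*(-b^2 + 6*b - 11)/(b^7 - 11*b^6 + 21*b^5 + 89*b^4 - 109*b^3 - 465*b^2 - 425*b - 125)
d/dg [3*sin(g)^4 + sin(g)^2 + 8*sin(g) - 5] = 2*(6*sin(g)^3 + sin(g) + 4)*cos(g)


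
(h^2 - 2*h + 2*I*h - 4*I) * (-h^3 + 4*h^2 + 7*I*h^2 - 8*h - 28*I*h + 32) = -h^5 + 6*h^4 + 5*I*h^4 - 30*h^3 - 30*I*h^3 + 132*h^2 + 24*I*h^2 - 176*h + 96*I*h - 128*I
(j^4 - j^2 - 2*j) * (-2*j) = -2*j^5 + 2*j^3 + 4*j^2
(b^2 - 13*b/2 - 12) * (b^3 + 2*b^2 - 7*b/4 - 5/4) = b^5 - 9*b^4/2 - 107*b^3/4 - 111*b^2/8 + 233*b/8 + 15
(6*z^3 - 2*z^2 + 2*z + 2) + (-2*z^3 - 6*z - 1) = 4*z^3 - 2*z^2 - 4*z + 1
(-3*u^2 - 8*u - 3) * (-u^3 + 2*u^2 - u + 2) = 3*u^5 + 2*u^4 - 10*u^3 - 4*u^2 - 13*u - 6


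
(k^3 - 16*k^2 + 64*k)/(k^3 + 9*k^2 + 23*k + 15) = k*(k^2 - 16*k + 64)/(k^3 + 9*k^2 + 23*k + 15)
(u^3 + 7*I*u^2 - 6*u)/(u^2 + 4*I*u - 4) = u*(u^2 + 7*I*u - 6)/(u^2 + 4*I*u - 4)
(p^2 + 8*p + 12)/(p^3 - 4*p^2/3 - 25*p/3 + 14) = 3*(p^2 + 8*p + 12)/(3*p^3 - 4*p^2 - 25*p + 42)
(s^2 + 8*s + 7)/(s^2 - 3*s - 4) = (s + 7)/(s - 4)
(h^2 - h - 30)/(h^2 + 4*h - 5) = (h - 6)/(h - 1)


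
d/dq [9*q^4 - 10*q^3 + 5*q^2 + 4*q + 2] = 36*q^3 - 30*q^2 + 10*q + 4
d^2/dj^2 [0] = 0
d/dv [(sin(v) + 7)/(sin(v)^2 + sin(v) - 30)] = (-14*sin(v) + cos(v)^2 - 38)*cos(v)/(sin(v)^2 + sin(v) - 30)^2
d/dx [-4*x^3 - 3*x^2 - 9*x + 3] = -12*x^2 - 6*x - 9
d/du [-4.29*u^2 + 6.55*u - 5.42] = 6.55 - 8.58*u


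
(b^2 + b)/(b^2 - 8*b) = (b + 1)/(b - 8)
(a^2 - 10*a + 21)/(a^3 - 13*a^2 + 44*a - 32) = (a^2 - 10*a + 21)/(a^3 - 13*a^2 + 44*a - 32)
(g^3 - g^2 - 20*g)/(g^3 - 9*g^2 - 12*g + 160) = g/(g - 8)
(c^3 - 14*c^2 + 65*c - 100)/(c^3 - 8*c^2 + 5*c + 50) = (c - 4)/(c + 2)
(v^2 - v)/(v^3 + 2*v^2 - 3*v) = 1/(v + 3)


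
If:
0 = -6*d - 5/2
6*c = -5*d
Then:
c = 25/72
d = -5/12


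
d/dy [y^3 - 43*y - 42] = 3*y^2 - 43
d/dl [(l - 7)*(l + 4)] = 2*l - 3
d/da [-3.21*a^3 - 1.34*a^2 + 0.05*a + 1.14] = -9.63*a^2 - 2.68*a + 0.05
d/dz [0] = 0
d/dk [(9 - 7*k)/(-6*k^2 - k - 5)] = (42*k^2 + 7*k - (7*k - 9)*(12*k + 1) + 35)/(6*k^2 + k + 5)^2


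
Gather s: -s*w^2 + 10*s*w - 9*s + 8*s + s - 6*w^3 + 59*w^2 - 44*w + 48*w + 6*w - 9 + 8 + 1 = s*(-w^2 + 10*w) - 6*w^3 + 59*w^2 + 10*w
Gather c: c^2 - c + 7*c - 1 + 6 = c^2 + 6*c + 5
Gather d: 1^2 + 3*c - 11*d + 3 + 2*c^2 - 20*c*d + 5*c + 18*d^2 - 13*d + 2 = 2*c^2 + 8*c + 18*d^2 + d*(-20*c - 24) + 6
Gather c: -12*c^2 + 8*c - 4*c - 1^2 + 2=-12*c^2 + 4*c + 1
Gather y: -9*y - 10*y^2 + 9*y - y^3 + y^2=-y^3 - 9*y^2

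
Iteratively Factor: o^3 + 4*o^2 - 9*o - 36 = (o - 3)*(o^2 + 7*o + 12) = (o - 3)*(o + 4)*(o + 3)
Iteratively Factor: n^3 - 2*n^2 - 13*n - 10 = (n + 1)*(n^2 - 3*n - 10) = (n - 5)*(n + 1)*(n + 2)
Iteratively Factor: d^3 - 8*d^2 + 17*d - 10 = (d - 5)*(d^2 - 3*d + 2) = (d - 5)*(d - 1)*(d - 2)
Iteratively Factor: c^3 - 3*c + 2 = (c - 1)*(c^2 + c - 2) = (c - 1)*(c + 2)*(c - 1)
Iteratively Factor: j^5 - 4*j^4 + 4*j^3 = (j - 2)*(j^4 - 2*j^3) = j*(j - 2)*(j^3 - 2*j^2) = j^2*(j - 2)*(j^2 - 2*j) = j^2*(j - 2)^2*(j)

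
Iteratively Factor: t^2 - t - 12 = (t + 3)*(t - 4)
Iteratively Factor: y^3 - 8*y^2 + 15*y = (y - 5)*(y^2 - 3*y) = y*(y - 5)*(y - 3)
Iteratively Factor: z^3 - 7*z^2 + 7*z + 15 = (z - 3)*(z^2 - 4*z - 5) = (z - 5)*(z - 3)*(z + 1)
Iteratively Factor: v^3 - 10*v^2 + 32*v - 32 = (v - 4)*(v^2 - 6*v + 8) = (v - 4)*(v - 2)*(v - 4)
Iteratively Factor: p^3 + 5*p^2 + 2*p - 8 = (p + 2)*(p^2 + 3*p - 4) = (p - 1)*(p + 2)*(p + 4)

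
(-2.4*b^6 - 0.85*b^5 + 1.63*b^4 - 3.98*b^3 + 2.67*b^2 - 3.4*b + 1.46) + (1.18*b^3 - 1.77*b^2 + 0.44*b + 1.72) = -2.4*b^6 - 0.85*b^5 + 1.63*b^4 - 2.8*b^3 + 0.9*b^2 - 2.96*b + 3.18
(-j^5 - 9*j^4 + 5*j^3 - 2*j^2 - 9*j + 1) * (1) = -j^5 - 9*j^4 + 5*j^3 - 2*j^2 - 9*j + 1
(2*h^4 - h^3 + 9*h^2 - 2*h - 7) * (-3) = -6*h^4 + 3*h^3 - 27*h^2 + 6*h + 21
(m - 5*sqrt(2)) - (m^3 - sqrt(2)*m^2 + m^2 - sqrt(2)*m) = -m^3 - m^2 + sqrt(2)*m^2 + m + sqrt(2)*m - 5*sqrt(2)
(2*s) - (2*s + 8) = -8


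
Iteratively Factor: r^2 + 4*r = (r)*(r + 4)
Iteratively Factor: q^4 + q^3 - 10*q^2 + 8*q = (q - 1)*(q^3 + 2*q^2 - 8*q) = (q - 1)*(q + 4)*(q^2 - 2*q) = q*(q - 1)*(q + 4)*(q - 2)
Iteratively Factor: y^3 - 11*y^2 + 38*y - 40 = (y - 4)*(y^2 - 7*y + 10) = (y - 5)*(y - 4)*(y - 2)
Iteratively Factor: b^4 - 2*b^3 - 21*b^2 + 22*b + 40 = (b + 1)*(b^3 - 3*b^2 - 18*b + 40) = (b - 2)*(b + 1)*(b^2 - b - 20) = (b - 2)*(b + 1)*(b + 4)*(b - 5)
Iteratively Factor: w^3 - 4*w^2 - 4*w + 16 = (w - 4)*(w^2 - 4) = (w - 4)*(w - 2)*(w + 2)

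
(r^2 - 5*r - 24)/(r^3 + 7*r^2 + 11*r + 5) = (r^2 - 5*r - 24)/(r^3 + 7*r^2 + 11*r + 5)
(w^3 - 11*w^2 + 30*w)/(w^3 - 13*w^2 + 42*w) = (w - 5)/(w - 7)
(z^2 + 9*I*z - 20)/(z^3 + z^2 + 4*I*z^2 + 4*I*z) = (z + 5*I)/(z*(z + 1))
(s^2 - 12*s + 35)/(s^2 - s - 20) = (s - 7)/(s + 4)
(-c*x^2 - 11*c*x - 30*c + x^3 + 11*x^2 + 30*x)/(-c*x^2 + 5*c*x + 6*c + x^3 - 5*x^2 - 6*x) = (x^2 + 11*x + 30)/(x^2 - 5*x - 6)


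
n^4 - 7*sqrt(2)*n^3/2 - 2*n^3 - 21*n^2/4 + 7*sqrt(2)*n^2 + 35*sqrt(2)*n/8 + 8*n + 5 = (n - 5/2)*(n + 1/2)*(n - 4*sqrt(2))*(n + sqrt(2)/2)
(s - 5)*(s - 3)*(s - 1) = s^3 - 9*s^2 + 23*s - 15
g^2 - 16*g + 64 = (g - 8)^2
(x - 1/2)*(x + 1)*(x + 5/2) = x^3 + 3*x^2 + 3*x/4 - 5/4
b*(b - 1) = b^2 - b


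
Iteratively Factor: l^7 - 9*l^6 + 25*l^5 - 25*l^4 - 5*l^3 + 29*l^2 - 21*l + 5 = (l - 1)*(l^6 - 8*l^5 + 17*l^4 - 8*l^3 - 13*l^2 + 16*l - 5) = (l - 1)*(l + 1)*(l^5 - 9*l^4 + 26*l^3 - 34*l^2 + 21*l - 5) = (l - 1)^2*(l + 1)*(l^4 - 8*l^3 + 18*l^2 - 16*l + 5) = (l - 1)^3*(l + 1)*(l^3 - 7*l^2 + 11*l - 5) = (l - 5)*(l - 1)^3*(l + 1)*(l^2 - 2*l + 1) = (l - 5)*(l - 1)^4*(l + 1)*(l - 1)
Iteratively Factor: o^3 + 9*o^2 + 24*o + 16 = (o + 4)*(o^2 + 5*o + 4) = (o + 4)^2*(o + 1)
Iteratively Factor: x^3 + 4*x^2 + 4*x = (x + 2)*(x^2 + 2*x) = x*(x + 2)*(x + 2)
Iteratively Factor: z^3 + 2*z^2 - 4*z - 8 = (z + 2)*(z^2 - 4) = (z + 2)^2*(z - 2)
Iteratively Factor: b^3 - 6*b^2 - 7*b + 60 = (b + 3)*(b^2 - 9*b + 20) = (b - 5)*(b + 3)*(b - 4)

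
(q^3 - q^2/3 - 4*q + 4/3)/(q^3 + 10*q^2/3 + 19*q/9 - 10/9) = 3*(q - 2)/(3*q + 5)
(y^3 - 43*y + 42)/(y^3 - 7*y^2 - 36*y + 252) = (y^2 + 6*y - 7)/(y^2 - y - 42)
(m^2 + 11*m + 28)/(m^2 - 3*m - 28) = (m + 7)/(m - 7)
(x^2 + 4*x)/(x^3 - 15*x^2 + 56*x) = (x + 4)/(x^2 - 15*x + 56)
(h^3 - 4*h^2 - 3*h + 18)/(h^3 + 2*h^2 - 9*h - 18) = (h - 3)/(h + 3)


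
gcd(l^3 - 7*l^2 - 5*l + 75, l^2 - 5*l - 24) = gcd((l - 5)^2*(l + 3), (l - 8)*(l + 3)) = l + 3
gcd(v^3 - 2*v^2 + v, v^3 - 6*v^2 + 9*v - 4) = v^2 - 2*v + 1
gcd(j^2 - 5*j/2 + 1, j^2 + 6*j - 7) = 1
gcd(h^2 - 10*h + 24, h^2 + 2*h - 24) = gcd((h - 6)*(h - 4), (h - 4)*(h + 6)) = h - 4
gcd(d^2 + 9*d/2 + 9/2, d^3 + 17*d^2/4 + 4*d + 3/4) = d + 3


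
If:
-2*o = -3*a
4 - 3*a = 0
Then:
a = 4/3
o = 2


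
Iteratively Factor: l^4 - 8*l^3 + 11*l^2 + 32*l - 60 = (l - 2)*(l^3 - 6*l^2 - l + 30) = (l - 5)*(l - 2)*(l^2 - l - 6) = (l - 5)*(l - 3)*(l - 2)*(l + 2)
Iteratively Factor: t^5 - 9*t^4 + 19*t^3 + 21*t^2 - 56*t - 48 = (t - 4)*(t^4 - 5*t^3 - t^2 + 17*t + 12) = (t - 4)*(t + 1)*(t^3 - 6*t^2 + 5*t + 12) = (t - 4)*(t + 1)^2*(t^2 - 7*t + 12) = (t - 4)^2*(t + 1)^2*(t - 3)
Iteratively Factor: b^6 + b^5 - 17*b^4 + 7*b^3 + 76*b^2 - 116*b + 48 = (b - 2)*(b^5 + 3*b^4 - 11*b^3 - 15*b^2 + 46*b - 24) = (b - 2)^2*(b^4 + 5*b^3 - b^2 - 17*b + 12) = (b - 2)^2*(b - 1)*(b^3 + 6*b^2 + 5*b - 12) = (b - 2)^2*(b - 1)*(b + 4)*(b^2 + 2*b - 3) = (b - 2)^2*(b - 1)^2*(b + 4)*(b + 3)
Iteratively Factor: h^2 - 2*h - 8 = (h + 2)*(h - 4)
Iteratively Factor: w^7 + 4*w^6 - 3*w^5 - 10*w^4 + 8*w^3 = (w)*(w^6 + 4*w^5 - 3*w^4 - 10*w^3 + 8*w^2) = w*(w - 1)*(w^5 + 5*w^4 + 2*w^3 - 8*w^2) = w*(w - 1)^2*(w^4 + 6*w^3 + 8*w^2) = w^2*(w - 1)^2*(w^3 + 6*w^2 + 8*w) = w^3*(w - 1)^2*(w^2 + 6*w + 8) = w^3*(w - 1)^2*(w + 4)*(w + 2)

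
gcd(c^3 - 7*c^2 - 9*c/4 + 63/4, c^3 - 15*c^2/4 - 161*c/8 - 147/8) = c^2 - 11*c/2 - 21/2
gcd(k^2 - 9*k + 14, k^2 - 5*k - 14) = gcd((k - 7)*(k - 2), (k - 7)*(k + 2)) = k - 7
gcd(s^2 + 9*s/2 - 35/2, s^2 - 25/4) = s - 5/2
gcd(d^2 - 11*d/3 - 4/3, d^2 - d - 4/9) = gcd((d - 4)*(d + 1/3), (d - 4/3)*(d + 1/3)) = d + 1/3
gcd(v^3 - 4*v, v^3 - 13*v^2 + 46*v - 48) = v - 2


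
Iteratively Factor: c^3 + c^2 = (c + 1)*(c^2) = c*(c + 1)*(c)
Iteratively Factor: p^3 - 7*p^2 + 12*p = (p - 3)*(p^2 - 4*p) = (p - 4)*(p - 3)*(p)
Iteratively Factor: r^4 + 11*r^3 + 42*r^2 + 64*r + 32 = (r + 2)*(r^3 + 9*r^2 + 24*r + 16) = (r + 2)*(r + 4)*(r^2 + 5*r + 4) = (r + 1)*(r + 2)*(r + 4)*(r + 4)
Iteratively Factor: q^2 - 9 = (q - 3)*(q + 3)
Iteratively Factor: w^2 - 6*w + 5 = (w - 1)*(w - 5)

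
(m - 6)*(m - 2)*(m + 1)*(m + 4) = m^4 - 3*m^3 - 24*m^2 + 28*m + 48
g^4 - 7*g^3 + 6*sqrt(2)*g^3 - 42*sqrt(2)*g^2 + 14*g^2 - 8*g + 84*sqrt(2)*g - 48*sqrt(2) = (g - 4)*(g - 2)*(g - 1)*(g + 6*sqrt(2))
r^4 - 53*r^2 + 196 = (r - 7)*(r - 2)*(r + 2)*(r + 7)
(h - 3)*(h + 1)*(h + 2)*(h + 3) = h^4 + 3*h^3 - 7*h^2 - 27*h - 18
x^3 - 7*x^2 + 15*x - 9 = (x - 3)^2*(x - 1)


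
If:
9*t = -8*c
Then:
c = -9*t/8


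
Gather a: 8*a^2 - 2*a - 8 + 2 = 8*a^2 - 2*a - 6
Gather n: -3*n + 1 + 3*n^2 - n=3*n^2 - 4*n + 1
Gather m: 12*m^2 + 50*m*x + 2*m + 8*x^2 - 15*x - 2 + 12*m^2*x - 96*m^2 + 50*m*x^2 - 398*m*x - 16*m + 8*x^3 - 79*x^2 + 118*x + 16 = m^2*(12*x - 84) + m*(50*x^2 - 348*x - 14) + 8*x^3 - 71*x^2 + 103*x + 14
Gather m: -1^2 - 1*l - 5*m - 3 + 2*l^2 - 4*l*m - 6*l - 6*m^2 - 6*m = 2*l^2 - 7*l - 6*m^2 + m*(-4*l - 11) - 4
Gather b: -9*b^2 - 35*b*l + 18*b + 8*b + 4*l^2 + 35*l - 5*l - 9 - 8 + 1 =-9*b^2 + b*(26 - 35*l) + 4*l^2 + 30*l - 16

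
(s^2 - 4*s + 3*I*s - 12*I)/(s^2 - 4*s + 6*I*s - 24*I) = (s + 3*I)/(s + 6*I)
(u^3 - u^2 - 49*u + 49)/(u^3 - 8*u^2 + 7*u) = (u + 7)/u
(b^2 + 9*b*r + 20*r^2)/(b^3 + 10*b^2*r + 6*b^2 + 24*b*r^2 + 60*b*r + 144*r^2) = (b + 5*r)/(b^2 + 6*b*r + 6*b + 36*r)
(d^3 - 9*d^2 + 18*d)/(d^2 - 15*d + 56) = d*(d^2 - 9*d + 18)/(d^2 - 15*d + 56)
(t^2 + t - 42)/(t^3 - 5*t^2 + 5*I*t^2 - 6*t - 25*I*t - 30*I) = (t + 7)/(t^2 + t*(1 + 5*I) + 5*I)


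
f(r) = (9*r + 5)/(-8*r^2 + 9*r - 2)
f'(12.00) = 0.01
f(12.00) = -0.11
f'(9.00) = 0.02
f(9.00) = -0.15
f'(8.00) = 0.03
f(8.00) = -0.17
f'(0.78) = 1850.48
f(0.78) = 78.66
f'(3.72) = 0.20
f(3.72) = -0.49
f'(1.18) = 20.74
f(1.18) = -6.20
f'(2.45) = 0.72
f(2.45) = -0.97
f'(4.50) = 0.12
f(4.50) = -0.37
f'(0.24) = -438.25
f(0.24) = -23.80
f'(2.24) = 0.99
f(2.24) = -1.14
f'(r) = (9*r + 5)*(16*r - 9)/(-8*r^2 + 9*r - 2)^2 + 9/(-8*r^2 + 9*r - 2)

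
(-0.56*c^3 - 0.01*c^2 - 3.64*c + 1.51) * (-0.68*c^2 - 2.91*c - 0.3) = 0.3808*c^5 + 1.6364*c^4 + 2.6723*c^3 + 9.5686*c^2 - 3.3021*c - 0.453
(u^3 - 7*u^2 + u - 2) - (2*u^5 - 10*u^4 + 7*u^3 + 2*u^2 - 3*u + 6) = -2*u^5 + 10*u^4 - 6*u^3 - 9*u^2 + 4*u - 8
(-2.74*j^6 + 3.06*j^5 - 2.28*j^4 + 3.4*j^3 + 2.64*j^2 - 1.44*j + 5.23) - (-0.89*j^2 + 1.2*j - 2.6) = -2.74*j^6 + 3.06*j^5 - 2.28*j^4 + 3.4*j^3 + 3.53*j^2 - 2.64*j + 7.83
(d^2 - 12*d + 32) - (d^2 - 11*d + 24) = 8 - d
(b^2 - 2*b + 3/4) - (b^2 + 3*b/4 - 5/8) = 11/8 - 11*b/4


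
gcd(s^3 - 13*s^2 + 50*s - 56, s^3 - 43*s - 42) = s - 7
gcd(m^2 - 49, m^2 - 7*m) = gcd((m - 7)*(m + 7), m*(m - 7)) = m - 7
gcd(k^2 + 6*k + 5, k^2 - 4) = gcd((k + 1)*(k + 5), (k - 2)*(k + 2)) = 1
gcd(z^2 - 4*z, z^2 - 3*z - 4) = z - 4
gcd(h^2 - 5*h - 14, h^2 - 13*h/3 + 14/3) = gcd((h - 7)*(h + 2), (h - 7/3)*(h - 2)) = 1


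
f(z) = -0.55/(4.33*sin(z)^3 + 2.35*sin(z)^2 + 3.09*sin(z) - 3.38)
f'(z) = -0.55*(-12.99*sin(z)^2*cos(z) - 4.7*sin(z)*cos(z) - 3.09*cos(z))/(4.33*sin(z)^3 + 2.35*sin(z)^2 + 3.09*sin(z) - 3.38)^2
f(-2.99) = 0.14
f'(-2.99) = -0.10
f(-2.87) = 0.13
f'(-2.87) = -0.09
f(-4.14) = -0.16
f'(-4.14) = -0.41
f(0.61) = 22.38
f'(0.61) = 7498.71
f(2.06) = -0.13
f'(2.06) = -0.26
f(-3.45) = 0.26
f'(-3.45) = -0.68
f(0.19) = 0.20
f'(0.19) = 0.33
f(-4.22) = -0.13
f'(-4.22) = -0.26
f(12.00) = 0.11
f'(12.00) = 0.08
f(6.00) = 0.13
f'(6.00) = 0.09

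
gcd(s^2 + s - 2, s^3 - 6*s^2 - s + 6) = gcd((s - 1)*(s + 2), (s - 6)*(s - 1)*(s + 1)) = s - 1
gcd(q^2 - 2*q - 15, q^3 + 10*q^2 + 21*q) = q + 3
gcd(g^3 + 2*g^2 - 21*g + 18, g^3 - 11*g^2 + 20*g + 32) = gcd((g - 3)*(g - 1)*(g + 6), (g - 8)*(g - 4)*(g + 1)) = 1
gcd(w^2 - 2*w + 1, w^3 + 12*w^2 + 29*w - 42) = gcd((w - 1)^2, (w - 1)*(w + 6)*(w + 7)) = w - 1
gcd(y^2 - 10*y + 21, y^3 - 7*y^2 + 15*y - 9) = y - 3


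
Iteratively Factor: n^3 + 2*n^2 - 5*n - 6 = (n + 3)*(n^2 - n - 2) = (n - 2)*(n + 3)*(n + 1)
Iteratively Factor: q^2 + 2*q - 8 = (q + 4)*(q - 2)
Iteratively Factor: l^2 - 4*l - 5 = (l - 5)*(l + 1)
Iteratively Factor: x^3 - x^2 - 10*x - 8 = (x - 4)*(x^2 + 3*x + 2) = (x - 4)*(x + 1)*(x + 2)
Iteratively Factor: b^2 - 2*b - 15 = (b - 5)*(b + 3)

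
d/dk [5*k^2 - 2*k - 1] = 10*k - 2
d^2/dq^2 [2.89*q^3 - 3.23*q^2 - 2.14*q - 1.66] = 17.34*q - 6.46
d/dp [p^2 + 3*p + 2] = 2*p + 3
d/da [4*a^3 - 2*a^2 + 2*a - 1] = 12*a^2 - 4*a + 2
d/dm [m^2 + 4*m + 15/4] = 2*m + 4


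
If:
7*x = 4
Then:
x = 4/7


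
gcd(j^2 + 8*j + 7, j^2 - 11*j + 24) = 1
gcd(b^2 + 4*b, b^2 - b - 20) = b + 4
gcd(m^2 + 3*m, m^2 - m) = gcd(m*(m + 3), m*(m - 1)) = m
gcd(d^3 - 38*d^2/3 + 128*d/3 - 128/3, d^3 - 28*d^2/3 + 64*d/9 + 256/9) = d^2 - 32*d/3 + 64/3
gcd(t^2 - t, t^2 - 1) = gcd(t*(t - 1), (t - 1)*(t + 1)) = t - 1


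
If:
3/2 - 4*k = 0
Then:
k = 3/8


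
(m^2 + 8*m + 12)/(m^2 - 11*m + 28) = (m^2 + 8*m + 12)/(m^2 - 11*m + 28)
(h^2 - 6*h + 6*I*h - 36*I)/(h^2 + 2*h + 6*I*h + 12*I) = (h - 6)/(h + 2)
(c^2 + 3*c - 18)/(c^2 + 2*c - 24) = (c - 3)/(c - 4)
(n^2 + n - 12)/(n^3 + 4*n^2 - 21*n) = (n + 4)/(n*(n + 7))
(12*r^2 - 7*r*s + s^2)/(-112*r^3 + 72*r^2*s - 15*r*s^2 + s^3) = (-3*r + s)/(28*r^2 - 11*r*s + s^2)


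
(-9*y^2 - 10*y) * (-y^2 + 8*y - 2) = 9*y^4 - 62*y^3 - 62*y^2 + 20*y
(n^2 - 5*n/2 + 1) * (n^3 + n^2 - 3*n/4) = n^5 - 3*n^4/2 - 9*n^3/4 + 23*n^2/8 - 3*n/4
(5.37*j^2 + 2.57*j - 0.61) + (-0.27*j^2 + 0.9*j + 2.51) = 5.1*j^2 + 3.47*j + 1.9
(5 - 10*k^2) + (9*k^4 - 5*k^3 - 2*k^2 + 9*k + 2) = 9*k^4 - 5*k^3 - 12*k^2 + 9*k + 7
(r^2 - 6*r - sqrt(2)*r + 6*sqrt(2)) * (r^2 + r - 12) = r^4 - 5*r^3 - sqrt(2)*r^3 - 18*r^2 + 5*sqrt(2)*r^2 + 18*sqrt(2)*r + 72*r - 72*sqrt(2)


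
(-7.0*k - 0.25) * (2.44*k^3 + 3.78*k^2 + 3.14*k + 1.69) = -17.08*k^4 - 27.07*k^3 - 22.925*k^2 - 12.615*k - 0.4225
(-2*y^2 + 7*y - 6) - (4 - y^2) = -y^2 + 7*y - 10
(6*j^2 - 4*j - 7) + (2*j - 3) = 6*j^2 - 2*j - 10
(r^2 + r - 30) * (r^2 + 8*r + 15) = r^4 + 9*r^3 - 7*r^2 - 225*r - 450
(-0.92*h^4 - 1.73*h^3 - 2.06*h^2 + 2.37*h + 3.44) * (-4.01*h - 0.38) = 3.6892*h^5 + 7.2869*h^4 + 8.918*h^3 - 8.7209*h^2 - 14.695*h - 1.3072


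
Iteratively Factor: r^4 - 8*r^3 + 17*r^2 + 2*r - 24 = (r - 3)*(r^3 - 5*r^2 + 2*r + 8) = (r - 4)*(r - 3)*(r^2 - r - 2) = (r - 4)*(r - 3)*(r - 2)*(r + 1)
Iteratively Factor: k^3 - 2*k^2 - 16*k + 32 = (k - 4)*(k^2 + 2*k - 8) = (k - 4)*(k - 2)*(k + 4)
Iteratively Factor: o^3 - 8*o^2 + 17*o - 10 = (o - 2)*(o^2 - 6*o + 5) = (o - 2)*(o - 1)*(o - 5)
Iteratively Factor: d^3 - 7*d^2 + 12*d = (d - 3)*(d^2 - 4*d) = (d - 4)*(d - 3)*(d)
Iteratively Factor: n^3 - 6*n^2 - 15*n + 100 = (n - 5)*(n^2 - n - 20) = (n - 5)*(n + 4)*(n - 5)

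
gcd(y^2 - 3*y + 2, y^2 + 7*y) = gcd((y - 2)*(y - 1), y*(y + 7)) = 1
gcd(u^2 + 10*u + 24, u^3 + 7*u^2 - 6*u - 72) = u^2 + 10*u + 24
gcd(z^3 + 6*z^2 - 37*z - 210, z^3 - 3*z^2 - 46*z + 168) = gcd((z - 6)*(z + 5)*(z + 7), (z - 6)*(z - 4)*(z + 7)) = z^2 + z - 42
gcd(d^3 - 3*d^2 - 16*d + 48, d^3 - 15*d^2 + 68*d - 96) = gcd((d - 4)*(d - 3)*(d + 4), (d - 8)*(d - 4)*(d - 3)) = d^2 - 7*d + 12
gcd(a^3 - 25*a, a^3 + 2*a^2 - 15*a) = a^2 + 5*a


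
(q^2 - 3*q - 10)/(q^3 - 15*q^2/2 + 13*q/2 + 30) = 2*(q + 2)/(2*q^2 - 5*q - 12)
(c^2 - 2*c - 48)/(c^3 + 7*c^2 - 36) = (c - 8)/(c^2 + c - 6)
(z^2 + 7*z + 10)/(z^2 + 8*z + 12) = (z + 5)/(z + 6)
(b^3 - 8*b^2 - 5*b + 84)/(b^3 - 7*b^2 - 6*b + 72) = (b - 7)/(b - 6)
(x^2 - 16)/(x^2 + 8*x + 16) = (x - 4)/(x + 4)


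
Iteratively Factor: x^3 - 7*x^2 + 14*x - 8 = (x - 4)*(x^2 - 3*x + 2) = (x - 4)*(x - 1)*(x - 2)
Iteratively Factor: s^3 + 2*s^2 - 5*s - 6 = (s + 1)*(s^2 + s - 6) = (s - 2)*(s + 1)*(s + 3)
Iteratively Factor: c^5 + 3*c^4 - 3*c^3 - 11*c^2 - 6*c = (c + 1)*(c^4 + 2*c^3 - 5*c^2 - 6*c) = (c + 1)^2*(c^3 + c^2 - 6*c) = (c + 1)^2*(c + 3)*(c^2 - 2*c) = (c - 2)*(c + 1)^2*(c + 3)*(c)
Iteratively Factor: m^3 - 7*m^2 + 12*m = (m)*(m^2 - 7*m + 12) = m*(m - 4)*(m - 3)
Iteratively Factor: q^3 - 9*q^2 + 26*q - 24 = (q - 2)*(q^2 - 7*q + 12) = (q - 4)*(q - 2)*(q - 3)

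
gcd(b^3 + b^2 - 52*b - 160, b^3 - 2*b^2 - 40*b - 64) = b^2 - 4*b - 32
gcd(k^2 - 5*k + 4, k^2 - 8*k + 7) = k - 1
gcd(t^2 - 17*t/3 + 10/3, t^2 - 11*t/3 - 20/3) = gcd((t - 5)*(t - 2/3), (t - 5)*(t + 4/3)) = t - 5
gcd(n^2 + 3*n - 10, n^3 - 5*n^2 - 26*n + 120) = n + 5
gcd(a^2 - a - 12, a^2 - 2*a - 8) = a - 4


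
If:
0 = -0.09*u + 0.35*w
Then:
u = 3.88888888888889*w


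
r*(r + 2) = r^2 + 2*r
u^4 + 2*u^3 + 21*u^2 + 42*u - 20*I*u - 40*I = (u + 2)*(u - 4*I)*(u - I)*(u + 5*I)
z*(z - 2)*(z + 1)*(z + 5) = z^4 + 4*z^3 - 7*z^2 - 10*z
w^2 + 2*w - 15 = (w - 3)*(w + 5)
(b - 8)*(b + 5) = b^2 - 3*b - 40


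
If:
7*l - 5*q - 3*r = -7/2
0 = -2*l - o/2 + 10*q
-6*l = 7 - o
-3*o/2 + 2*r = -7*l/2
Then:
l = -56/15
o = -77/5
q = -91/60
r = -301/60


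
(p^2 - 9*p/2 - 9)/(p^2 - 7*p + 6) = (p + 3/2)/(p - 1)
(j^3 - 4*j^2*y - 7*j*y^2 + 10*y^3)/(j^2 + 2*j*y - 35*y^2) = (j^2 + j*y - 2*y^2)/(j + 7*y)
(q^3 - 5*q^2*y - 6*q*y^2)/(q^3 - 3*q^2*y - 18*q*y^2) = (q + y)/(q + 3*y)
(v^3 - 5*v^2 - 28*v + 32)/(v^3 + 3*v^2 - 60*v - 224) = (v - 1)/(v + 7)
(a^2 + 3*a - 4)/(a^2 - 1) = (a + 4)/(a + 1)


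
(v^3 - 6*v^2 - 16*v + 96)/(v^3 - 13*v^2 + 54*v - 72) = (v + 4)/(v - 3)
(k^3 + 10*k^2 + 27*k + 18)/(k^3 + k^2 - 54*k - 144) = (k + 1)/(k - 8)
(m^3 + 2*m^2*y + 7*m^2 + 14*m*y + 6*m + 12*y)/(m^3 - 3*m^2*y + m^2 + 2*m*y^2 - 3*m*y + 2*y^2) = (m^2 + 2*m*y + 6*m + 12*y)/(m^2 - 3*m*y + 2*y^2)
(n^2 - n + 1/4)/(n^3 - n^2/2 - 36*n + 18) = (n - 1/2)/(n^2 - 36)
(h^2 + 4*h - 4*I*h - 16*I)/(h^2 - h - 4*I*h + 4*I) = (h + 4)/(h - 1)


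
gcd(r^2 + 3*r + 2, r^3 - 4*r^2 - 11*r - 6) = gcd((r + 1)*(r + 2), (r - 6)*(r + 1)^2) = r + 1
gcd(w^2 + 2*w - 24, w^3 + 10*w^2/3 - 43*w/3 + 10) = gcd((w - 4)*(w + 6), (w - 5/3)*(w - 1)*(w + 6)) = w + 6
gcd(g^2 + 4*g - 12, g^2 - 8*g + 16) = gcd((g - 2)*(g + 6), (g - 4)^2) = 1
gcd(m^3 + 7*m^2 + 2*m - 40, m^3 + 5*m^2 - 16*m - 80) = m^2 + 9*m + 20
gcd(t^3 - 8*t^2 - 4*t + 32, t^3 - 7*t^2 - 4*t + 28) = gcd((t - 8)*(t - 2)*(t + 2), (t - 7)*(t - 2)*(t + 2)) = t^2 - 4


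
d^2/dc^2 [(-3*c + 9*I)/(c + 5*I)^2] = 6*(-c + 19*I)/(c + 5*I)^4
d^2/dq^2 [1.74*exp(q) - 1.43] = 1.74*exp(q)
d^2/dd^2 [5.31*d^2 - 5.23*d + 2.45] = 10.6200000000000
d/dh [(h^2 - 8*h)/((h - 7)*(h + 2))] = (3*h^2 - 28*h + 112)/(h^4 - 10*h^3 - 3*h^2 + 140*h + 196)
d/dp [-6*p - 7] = -6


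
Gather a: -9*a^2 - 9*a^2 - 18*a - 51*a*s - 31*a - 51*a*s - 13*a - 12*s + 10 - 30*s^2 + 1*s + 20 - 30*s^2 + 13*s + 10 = -18*a^2 + a*(-102*s - 62) - 60*s^2 + 2*s + 40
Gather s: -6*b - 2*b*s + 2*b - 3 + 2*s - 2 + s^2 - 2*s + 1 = -2*b*s - 4*b + s^2 - 4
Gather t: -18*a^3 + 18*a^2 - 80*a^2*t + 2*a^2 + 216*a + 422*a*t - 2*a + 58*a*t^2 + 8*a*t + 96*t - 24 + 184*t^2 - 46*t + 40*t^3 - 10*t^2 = -18*a^3 + 20*a^2 + 214*a + 40*t^3 + t^2*(58*a + 174) + t*(-80*a^2 + 430*a + 50) - 24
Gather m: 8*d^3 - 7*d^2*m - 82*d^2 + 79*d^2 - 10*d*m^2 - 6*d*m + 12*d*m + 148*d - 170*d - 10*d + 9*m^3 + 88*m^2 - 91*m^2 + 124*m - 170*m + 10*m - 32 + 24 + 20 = 8*d^3 - 3*d^2 - 32*d + 9*m^3 + m^2*(-10*d - 3) + m*(-7*d^2 + 6*d - 36) + 12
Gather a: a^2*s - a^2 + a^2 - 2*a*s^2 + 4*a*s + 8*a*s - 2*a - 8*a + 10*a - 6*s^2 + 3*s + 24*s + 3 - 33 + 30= a^2*s + a*(-2*s^2 + 12*s) - 6*s^2 + 27*s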